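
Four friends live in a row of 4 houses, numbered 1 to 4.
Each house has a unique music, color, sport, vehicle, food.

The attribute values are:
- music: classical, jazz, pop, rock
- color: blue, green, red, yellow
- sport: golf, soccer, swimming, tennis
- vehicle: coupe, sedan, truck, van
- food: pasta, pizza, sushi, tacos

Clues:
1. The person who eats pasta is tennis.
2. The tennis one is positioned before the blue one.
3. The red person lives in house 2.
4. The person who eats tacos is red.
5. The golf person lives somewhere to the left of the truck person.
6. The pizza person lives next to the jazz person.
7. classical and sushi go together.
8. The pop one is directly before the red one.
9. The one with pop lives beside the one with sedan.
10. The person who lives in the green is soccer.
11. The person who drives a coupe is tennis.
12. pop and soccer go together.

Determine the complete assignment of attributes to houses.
Solution:

House | Music | Color | Sport | Vehicle | Food
----------------------------------------------
  1   | pop | green | soccer | van | pizza
  2   | jazz | red | golf | sedan | tacos
  3   | rock | yellow | tennis | coupe | pasta
  4   | classical | blue | swimming | truck | sushi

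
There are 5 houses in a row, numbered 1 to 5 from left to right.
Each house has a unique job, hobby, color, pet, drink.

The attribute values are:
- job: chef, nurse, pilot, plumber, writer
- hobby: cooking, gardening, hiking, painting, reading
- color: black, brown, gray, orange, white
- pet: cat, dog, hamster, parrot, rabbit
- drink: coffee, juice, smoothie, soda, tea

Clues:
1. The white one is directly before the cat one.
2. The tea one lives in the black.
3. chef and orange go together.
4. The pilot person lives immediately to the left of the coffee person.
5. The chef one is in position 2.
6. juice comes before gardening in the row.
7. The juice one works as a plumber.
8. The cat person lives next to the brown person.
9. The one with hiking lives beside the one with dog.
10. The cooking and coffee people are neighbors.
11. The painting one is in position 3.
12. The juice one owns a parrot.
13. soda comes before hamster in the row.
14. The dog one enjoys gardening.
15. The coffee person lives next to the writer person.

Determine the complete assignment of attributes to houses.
Solution:

House | Job | Hobby | Color | Pet | Drink
-----------------------------------------
  1   | pilot | cooking | white | rabbit | soda
  2   | chef | reading | orange | cat | coffee
  3   | writer | painting | brown | hamster | smoothie
  4   | plumber | hiking | gray | parrot | juice
  5   | nurse | gardening | black | dog | tea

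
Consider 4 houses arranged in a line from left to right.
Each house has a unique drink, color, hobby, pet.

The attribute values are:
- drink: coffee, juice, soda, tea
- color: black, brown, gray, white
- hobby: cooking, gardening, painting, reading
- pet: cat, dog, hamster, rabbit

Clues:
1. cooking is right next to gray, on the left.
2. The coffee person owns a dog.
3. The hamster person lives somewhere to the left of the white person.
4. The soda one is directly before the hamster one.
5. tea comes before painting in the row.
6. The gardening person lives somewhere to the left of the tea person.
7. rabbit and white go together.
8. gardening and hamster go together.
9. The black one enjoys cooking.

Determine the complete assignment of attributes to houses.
Solution:

House | Drink | Color | Hobby | Pet
-----------------------------------
  1   | soda | black | cooking | cat
  2   | juice | gray | gardening | hamster
  3   | tea | white | reading | rabbit
  4   | coffee | brown | painting | dog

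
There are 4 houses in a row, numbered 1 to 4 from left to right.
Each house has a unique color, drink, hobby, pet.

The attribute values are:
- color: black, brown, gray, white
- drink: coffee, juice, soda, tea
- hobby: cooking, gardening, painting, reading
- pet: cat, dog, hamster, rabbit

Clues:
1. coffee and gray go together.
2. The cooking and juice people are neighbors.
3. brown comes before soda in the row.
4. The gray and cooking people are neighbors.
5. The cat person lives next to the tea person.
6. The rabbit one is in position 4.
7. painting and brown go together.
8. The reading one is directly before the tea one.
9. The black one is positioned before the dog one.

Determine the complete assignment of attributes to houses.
Solution:

House | Color | Drink | Hobby | Pet
-----------------------------------
  1   | gray | coffee | reading | cat
  2   | black | tea | cooking | hamster
  3   | brown | juice | painting | dog
  4   | white | soda | gardening | rabbit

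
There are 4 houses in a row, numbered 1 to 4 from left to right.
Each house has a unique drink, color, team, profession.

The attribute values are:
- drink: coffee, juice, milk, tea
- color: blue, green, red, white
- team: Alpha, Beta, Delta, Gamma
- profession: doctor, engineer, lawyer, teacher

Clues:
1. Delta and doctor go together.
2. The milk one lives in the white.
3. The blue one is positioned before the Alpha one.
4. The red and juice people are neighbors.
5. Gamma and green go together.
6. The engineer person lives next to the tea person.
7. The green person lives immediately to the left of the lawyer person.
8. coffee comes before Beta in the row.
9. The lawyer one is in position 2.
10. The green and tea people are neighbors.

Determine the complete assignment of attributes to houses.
Solution:

House | Drink | Color | Team | Profession
-----------------------------------------
  1   | coffee | green | Gamma | engineer
  2   | tea | red | Beta | lawyer
  3   | juice | blue | Delta | doctor
  4   | milk | white | Alpha | teacher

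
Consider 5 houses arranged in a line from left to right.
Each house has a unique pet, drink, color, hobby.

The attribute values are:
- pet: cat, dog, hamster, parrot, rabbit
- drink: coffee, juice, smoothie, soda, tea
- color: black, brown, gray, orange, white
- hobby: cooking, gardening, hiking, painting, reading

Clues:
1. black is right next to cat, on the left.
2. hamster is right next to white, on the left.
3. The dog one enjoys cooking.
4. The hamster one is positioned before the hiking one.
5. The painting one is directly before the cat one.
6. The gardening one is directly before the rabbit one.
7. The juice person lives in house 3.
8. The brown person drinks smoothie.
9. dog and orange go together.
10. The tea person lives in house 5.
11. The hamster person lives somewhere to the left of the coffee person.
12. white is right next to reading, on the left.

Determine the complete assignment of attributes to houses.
Solution:

House | Pet | Drink | Color | Hobby
-----------------------------------
  1   | hamster | soda | black | painting
  2   | cat | coffee | white | gardening
  3   | rabbit | juice | gray | reading
  4   | parrot | smoothie | brown | hiking
  5   | dog | tea | orange | cooking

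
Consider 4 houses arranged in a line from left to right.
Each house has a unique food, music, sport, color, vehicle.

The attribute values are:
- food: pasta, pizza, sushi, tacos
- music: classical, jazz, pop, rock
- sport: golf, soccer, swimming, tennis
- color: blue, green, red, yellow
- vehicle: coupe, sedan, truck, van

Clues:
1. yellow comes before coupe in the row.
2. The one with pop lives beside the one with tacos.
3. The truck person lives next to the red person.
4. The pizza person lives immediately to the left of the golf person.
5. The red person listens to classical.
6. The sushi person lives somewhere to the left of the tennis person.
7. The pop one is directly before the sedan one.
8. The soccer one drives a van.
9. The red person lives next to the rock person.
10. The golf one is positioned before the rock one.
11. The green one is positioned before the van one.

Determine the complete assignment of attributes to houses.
Solution:

House | Food | Music | Sport | Color | Vehicle
----------------------------------------------
  1   | pizza | pop | swimming | green | truck
  2   | tacos | classical | golf | red | sedan
  3   | sushi | rock | soccer | yellow | van
  4   | pasta | jazz | tennis | blue | coupe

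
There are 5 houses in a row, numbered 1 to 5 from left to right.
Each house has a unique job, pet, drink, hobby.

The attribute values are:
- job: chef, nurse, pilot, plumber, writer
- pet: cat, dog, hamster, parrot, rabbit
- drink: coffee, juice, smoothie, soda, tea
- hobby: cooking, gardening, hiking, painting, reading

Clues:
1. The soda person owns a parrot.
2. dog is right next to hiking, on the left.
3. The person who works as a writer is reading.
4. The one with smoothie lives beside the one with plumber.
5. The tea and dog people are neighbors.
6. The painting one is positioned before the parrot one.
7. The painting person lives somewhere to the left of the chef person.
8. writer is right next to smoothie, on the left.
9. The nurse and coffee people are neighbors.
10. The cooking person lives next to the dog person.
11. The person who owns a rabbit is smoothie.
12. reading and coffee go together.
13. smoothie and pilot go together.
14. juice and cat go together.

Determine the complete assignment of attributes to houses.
Solution:

House | Job | Pet | Drink | Hobby
---------------------------------
  1   | nurse | hamster | tea | cooking
  2   | writer | dog | coffee | reading
  3   | pilot | rabbit | smoothie | hiking
  4   | plumber | cat | juice | painting
  5   | chef | parrot | soda | gardening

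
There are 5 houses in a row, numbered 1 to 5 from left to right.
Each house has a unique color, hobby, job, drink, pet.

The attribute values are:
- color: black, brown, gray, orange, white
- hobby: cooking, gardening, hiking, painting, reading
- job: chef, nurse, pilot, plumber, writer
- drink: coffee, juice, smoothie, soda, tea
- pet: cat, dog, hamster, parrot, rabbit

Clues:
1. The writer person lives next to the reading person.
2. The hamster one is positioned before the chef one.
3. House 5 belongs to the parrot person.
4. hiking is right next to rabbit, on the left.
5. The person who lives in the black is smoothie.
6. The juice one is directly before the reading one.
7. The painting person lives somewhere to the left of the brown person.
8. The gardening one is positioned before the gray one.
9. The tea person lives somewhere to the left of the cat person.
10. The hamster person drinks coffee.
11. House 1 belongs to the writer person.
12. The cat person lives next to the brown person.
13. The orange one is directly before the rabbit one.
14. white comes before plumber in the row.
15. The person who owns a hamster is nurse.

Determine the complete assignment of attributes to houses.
Solution:

House | Color | Hobby | Job | Drink | Pet
-----------------------------------------
  1   | orange | hiking | writer | juice | dog
  2   | white | reading | pilot | tea | rabbit
  3   | black | painting | plumber | smoothie | cat
  4   | brown | gardening | nurse | coffee | hamster
  5   | gray | cooking | chef | soda | parrot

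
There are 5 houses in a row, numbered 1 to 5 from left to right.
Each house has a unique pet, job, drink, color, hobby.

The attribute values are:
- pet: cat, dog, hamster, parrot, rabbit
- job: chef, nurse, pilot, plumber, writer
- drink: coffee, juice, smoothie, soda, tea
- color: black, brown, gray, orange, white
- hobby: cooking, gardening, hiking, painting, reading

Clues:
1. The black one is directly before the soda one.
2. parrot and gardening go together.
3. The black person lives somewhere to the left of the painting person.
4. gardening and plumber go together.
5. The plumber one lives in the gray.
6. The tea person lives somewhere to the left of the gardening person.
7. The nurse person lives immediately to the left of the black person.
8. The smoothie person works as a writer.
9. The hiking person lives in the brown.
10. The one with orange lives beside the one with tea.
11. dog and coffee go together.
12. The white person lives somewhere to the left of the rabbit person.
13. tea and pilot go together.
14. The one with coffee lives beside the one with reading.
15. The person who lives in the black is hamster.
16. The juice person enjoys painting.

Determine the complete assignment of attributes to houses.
Solution:

House | Pet | Job | Drink | Color | Hobby
-----------------------------------------
  1   | dog | nurse | coffee | orange | cooking
  2   | hamster | pilot | tea | black | reading
  3   | parrot | plumber | soda | gray | gardening
  4   | cat | chef | juice | white | painting
  5   | rabbit | writer | smoothie | brown | hiking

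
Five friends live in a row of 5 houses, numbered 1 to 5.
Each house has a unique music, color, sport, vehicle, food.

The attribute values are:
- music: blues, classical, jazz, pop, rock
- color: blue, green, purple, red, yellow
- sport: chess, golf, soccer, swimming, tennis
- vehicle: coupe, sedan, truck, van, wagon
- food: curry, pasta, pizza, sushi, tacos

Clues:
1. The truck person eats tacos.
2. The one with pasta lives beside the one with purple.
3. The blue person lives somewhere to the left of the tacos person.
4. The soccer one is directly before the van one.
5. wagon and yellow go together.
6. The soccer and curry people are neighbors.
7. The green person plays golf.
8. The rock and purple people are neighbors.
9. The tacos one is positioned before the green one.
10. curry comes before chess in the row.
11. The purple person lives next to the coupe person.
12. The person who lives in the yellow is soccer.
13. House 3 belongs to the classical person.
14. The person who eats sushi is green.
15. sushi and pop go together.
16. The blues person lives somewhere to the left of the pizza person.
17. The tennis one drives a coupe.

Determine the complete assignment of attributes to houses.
Solution:

House | Music | Color | Sport | Vehicle | Food
----------------------------------------------
  1   | rock | yellow | soccer | wagon | pasta
  2   | blues | purple | swimming | van | curry
  3   | classical | blue | tennis | coupe | pizza
  4   | jazz | red | chess | truck | tacos
  5   | pop | green | golf | sedan | sushi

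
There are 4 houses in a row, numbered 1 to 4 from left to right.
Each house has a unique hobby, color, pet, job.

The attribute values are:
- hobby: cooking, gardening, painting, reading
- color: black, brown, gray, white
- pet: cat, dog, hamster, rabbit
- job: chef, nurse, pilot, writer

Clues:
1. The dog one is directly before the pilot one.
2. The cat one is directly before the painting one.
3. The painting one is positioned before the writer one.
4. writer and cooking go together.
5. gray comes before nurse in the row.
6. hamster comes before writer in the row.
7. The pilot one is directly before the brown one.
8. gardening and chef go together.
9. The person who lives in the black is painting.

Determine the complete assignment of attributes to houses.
Solution:

House | Hobby | Color | Pet | Job
---------------------------------
  1   | gardening | gray | cat | chef
  2   | painting | black | dog | nurse
  3   | reading | white | hamster | pilot
  4   | cooking | brown | rabbit | writer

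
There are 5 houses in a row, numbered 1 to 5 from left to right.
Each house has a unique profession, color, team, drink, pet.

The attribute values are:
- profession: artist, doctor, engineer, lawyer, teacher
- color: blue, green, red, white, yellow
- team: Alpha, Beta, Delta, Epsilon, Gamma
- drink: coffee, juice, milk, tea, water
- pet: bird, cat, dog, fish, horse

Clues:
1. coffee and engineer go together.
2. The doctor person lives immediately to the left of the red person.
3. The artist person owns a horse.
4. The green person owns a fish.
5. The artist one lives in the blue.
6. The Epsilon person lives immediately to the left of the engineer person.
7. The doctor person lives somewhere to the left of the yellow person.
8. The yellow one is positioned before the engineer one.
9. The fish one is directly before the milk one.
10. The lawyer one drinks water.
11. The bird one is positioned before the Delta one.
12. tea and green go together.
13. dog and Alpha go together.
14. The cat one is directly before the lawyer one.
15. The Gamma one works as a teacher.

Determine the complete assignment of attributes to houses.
Solution:

House | Profession | Color | Team | Drink | Pet
-----------------------------------------------
  1   | doctor | green | Beta | tea | fish
  2   | teacher | red | Gamma | milk | cat
  3   | lawyer | yellow | Epsilon | water | bird
  4   | engineer | white | Alpha | coffee | dog
  5   | artist | blue | Delta | juice | horse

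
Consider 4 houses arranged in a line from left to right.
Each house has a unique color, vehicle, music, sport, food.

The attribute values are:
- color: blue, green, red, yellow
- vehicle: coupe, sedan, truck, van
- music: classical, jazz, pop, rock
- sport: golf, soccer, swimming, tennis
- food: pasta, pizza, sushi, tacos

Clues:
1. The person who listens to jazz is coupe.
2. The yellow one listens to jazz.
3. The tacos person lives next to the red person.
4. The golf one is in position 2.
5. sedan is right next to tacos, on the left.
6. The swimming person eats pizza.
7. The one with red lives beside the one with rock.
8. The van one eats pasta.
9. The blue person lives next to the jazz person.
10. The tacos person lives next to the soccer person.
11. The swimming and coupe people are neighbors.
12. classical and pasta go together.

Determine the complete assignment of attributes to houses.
Solution:

House | Color | Vehicle | Music | Sport | Food
----------------------------------------------
  1   | blue | sedan | pop | swimming | pizza
  2   | yellow | coupe | jazz | golf | tacos
  3   | red | van | classical | soccer | pasta
  4   | green | truck | rock | tennis | sushi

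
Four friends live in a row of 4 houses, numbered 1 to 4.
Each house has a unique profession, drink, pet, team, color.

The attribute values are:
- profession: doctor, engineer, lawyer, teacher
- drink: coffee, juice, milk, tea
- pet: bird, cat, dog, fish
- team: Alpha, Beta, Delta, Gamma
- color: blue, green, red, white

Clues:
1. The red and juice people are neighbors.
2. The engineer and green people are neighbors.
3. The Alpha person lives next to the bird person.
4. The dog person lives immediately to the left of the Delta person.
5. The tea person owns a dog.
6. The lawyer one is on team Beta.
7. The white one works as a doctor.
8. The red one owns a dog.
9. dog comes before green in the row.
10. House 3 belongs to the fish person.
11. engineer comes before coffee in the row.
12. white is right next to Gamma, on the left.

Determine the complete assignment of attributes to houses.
Solution:

House | Profession | Drink | Pet | Team | Color
-----------------------------------------------
  1   | teacher | tea | dog | Alpha | red
  2   | doctor | juice | bird | Delta | white
  3   | engineer | milk | fish | Gamma | blue
  4   | lawyer | coffee | cat | Beta | green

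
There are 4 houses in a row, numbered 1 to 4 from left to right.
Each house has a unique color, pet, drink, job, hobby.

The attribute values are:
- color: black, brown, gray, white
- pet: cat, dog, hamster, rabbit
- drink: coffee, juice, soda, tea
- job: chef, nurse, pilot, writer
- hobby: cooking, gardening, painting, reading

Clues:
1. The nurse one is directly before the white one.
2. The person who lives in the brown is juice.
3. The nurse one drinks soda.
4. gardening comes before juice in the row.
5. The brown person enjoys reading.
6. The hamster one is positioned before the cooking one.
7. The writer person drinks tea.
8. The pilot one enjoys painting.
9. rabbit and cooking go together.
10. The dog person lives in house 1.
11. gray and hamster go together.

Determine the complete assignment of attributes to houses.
Solution:

House | Color | Pet | Drink | Job | Hobby
-----------------------------------------
  1   | black | dog | coffee | pilot | painting
  2   | gray | hamster | soda | nurse | gardening
  3   | white | rabbit | tea | writer | cooking
  4   | brown | cat | juice | chef | reading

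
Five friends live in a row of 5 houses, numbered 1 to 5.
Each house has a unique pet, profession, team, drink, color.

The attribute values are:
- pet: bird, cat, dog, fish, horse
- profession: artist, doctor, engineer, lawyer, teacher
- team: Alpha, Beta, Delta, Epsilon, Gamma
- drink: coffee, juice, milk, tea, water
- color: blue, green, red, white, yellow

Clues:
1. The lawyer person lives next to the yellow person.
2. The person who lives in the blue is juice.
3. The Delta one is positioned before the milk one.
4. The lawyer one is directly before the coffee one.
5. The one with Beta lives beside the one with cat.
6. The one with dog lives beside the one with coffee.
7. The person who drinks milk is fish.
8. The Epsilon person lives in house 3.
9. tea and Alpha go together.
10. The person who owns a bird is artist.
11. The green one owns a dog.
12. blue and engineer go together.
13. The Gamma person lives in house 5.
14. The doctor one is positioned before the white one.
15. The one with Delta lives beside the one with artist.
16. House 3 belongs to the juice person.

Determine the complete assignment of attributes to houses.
Solution:

House | Pet | Profession | Team | Drink | Color
-----------------------------------------------
  1   | dog | lawyer | Delta | water | green
  2   | bird | artist | Beta | coffee | yellow
  3   | cat | engineer | Epsilon | juice | blue
  4   | horse | doctor | Alpha | tea | red
  5   | fish | teacher | Gamma | milk | white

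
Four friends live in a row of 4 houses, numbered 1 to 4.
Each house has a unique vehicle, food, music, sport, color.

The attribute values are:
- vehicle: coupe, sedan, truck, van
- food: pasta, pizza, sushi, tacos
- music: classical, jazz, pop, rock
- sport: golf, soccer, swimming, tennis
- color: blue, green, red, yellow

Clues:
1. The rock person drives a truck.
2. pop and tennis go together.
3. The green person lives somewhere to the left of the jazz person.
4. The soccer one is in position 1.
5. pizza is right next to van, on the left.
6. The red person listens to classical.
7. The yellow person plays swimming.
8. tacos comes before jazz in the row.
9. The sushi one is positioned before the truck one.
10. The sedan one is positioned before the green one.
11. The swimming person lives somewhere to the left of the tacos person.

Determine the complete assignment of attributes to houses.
Solution:

House | Vehicle | Food | Music | Sport | Color
----------------------------------------------
  1   | sedan | sushi | classical | soccer | red
  2   | truck | pizza | rock | swimming | yellow
  3   | van | tacos | pop | tennis | green
  4   | coupe | pasta | jazz | golf | blue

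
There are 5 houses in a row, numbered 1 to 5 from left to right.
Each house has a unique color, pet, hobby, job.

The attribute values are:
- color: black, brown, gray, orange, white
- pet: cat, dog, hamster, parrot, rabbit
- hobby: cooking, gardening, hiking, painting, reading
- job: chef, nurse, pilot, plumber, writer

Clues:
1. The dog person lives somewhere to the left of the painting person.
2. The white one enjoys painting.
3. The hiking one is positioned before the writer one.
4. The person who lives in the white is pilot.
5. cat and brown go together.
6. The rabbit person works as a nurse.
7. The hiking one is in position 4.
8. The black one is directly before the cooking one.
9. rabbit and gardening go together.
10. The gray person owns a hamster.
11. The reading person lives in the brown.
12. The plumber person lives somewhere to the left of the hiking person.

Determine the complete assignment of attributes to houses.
Solution:

House | Color | Pet | Hobby | Job
---------------------------------
  1   | black | rabbit | gardening | nurse
  2   | orange | dog | cooking | plumber
  3   | white | parrot | painting | pilot
  4   | gray | hamster | hiking | chef
  5   | brown | cat | reading | writer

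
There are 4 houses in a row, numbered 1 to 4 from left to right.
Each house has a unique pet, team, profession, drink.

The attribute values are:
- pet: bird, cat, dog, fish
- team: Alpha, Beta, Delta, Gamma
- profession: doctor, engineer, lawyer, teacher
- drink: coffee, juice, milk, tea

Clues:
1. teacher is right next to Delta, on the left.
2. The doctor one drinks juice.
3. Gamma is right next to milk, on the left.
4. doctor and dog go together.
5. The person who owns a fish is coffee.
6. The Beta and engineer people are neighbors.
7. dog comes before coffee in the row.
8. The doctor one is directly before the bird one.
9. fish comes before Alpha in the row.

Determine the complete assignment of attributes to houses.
Solution:

House | Pet | Team | Profession | Drink
---------------------------------------
  1   | dog | Gamma | doctor | juice
  2   | bird | Beta | teacher | milk
  3   | fish | Delta | engineer | coffee
  4   | cat | Alpha | lawyer | tea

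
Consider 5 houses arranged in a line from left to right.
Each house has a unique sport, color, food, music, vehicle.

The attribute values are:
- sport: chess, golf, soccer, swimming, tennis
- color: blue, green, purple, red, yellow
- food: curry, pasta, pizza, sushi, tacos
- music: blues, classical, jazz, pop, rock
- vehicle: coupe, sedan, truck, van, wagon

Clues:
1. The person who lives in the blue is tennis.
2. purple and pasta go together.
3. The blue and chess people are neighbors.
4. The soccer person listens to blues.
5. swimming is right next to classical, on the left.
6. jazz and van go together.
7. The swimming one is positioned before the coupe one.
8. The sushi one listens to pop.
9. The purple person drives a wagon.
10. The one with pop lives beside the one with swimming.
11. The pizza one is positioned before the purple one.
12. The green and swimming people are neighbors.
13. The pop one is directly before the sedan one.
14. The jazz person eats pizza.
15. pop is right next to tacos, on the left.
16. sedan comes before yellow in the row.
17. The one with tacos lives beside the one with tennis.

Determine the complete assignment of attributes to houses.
Solution:

House | Sport | Color | Food | Music | Vehicle
----------------------------------------------
  1   | golf | green | sushi | pop | truck
  2   | swimming | red | tacos | rock | sedan
  3   | tennis | blue | curry | classical | coupe
  4   | chess | yellow | pizza | jazz | van
  5   | soccer | purple | pasta | blues | wagon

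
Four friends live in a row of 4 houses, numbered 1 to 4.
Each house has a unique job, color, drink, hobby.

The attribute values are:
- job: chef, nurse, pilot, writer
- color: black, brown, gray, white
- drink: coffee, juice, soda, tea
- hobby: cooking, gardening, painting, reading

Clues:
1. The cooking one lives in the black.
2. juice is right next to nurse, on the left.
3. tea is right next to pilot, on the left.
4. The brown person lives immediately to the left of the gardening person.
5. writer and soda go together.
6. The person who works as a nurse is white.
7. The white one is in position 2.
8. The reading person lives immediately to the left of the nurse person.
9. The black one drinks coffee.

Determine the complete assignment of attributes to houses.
Solution:

House | Job | Color | Drink | Hobby
-----------------------------------
  1   | chef | brown | juice | reading
  2   | nurse | white | tea | gardening
  3   | pilot | black | coffee | cooking
  4   | writer | gray | soda | painting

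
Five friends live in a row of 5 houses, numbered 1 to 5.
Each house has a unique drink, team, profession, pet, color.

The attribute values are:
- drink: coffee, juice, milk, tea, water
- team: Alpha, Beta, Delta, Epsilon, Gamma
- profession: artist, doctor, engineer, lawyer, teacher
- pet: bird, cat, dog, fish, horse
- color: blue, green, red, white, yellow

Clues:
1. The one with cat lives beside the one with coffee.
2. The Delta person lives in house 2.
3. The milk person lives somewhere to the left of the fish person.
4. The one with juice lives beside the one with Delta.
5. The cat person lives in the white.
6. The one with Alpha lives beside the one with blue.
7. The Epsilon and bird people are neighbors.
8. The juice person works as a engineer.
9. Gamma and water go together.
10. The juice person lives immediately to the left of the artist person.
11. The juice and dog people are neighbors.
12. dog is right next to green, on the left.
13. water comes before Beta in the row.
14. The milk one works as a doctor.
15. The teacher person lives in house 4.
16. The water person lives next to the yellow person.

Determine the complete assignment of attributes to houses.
Solution:

House | Drink | Team | Profession | Pet | Color
-----------------------------------------------
  1   | juice | Alpha | engineer | cat | white
  2   | coffee | Delta | artist | dog | blue
  3   | milk | Epsilon | doctor | horse | green
  4   | water | Gamma | teacher | bird | red
  5   | tea | Beta | lawyer | fish | yellow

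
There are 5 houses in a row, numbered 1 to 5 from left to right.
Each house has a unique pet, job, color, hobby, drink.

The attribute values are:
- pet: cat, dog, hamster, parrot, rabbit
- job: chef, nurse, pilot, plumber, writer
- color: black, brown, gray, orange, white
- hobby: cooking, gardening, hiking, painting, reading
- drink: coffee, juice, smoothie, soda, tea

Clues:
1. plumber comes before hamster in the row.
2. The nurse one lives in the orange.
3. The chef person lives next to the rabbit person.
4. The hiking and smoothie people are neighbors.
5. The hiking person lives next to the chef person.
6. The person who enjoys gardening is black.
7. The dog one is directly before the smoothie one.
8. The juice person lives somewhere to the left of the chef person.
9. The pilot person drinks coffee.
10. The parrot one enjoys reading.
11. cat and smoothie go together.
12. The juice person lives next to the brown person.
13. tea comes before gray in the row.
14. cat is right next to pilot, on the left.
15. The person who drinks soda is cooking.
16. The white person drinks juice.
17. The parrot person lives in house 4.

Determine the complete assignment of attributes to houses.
Solution:

House | Pet | Job | Color | Hobby | Drink
-----------------------------------------
  1   | dog | plumber | white | hiking | juice
  2   | cat | chef | brown | painting | smoothie
  3   | rabbit | pilot | black | gardening | coffee
  4   | parrot | nurse | orange | reading | tea
  5   | hamster | writer | gray | cooking | soda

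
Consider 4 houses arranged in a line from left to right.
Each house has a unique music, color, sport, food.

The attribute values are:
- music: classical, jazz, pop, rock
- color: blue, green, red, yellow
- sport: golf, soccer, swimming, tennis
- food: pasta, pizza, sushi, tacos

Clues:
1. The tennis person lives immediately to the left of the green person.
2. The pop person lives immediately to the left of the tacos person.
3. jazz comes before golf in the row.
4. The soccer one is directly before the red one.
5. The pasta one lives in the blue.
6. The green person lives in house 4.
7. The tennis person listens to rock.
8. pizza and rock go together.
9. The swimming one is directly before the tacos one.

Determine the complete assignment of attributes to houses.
Solution:

House | Music | Color | Sport | Food
------------------------------------
  1   | pop | blue | swimming | pasta
  2   | jazz | yellow | soccer | tacos
  3   | rock | red | tennis | pizza
  4   | classical | green | golf | sushi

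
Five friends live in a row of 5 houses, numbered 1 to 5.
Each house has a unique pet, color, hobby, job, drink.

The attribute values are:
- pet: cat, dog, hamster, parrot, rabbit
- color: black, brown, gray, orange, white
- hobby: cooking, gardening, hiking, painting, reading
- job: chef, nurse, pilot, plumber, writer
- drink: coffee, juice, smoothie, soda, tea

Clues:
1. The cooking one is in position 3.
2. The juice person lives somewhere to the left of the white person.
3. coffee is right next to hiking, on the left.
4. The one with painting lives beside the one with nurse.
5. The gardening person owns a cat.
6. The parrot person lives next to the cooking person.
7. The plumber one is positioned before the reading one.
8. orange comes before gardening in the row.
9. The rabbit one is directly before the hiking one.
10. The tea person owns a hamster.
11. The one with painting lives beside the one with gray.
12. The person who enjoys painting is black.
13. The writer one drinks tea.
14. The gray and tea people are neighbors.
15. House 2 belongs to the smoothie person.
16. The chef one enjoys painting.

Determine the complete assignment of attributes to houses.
Solution:

House | Pet | Color | Hobby | Job | Drink
-----------------------------------------
  1   | rabbit | black | painting | chef | coffee
  2   | parrot | gray | hiking | nurse | smoothie
  3   | hamster | orange | cooking | writer | tea
  4   | cat | brown | gardening | plumber | juice
  5   | dog | white | reading | pilot | soda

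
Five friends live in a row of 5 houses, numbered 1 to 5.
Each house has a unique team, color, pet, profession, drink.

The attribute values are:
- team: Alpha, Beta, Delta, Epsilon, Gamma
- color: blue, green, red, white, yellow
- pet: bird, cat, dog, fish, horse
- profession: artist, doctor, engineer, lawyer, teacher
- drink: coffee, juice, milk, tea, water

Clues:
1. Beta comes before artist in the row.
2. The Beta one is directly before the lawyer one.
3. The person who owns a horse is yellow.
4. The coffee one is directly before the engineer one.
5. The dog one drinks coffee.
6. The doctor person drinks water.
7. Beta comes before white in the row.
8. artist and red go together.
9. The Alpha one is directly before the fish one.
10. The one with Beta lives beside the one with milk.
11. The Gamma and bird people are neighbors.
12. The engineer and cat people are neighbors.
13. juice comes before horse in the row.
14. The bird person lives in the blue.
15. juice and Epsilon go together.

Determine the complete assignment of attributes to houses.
Solution:

House | Team | Color | Pet | Profession | Drink
-----------------------------------------------
  1   | Gamma | green | dog | teacher | coffee
  2   | Beta | blue | bird | engineer | tea
  3   | Alpha | white | cat | lawyer | milk
  4   | Epsilon | red | fish | artist | juice
  5   | Delta | yellow | horse | doctor | water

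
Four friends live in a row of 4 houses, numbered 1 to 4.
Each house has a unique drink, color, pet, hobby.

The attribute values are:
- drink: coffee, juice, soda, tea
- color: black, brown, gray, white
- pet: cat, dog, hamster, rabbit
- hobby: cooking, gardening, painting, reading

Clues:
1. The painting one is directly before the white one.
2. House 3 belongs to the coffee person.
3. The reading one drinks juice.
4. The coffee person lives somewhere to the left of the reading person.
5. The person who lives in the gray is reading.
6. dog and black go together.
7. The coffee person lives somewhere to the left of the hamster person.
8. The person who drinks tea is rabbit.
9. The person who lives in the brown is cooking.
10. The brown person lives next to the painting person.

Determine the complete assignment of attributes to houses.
Solution:

House | Drink | Color | Pet | Hobby
-----------------------------------
  1   | tea | brown | rabbit | cooking
  2   | soda | black | dog | painting
  3   | coffee | white | cat | gardening
  4   | juice | gray | hamster | reading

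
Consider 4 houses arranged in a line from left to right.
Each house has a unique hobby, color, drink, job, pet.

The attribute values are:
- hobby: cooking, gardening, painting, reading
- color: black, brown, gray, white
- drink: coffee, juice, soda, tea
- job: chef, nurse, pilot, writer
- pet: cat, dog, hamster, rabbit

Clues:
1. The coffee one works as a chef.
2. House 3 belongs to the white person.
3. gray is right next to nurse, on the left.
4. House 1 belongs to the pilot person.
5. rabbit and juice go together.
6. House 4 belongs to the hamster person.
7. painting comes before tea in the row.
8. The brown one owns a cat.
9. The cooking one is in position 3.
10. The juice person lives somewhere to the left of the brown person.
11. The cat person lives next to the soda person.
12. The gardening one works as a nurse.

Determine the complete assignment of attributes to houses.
Solution:

House | Hobby | Color | Drink | Job | Pet
-----------------------------------------
  1   | painting | gray | juice | pilot | rabbit
  2   | gardening | brown | tea | nurse | cat
  3   | cooking | white | soda | writer | dog
  4   | reading | black | coffee | chef | hamster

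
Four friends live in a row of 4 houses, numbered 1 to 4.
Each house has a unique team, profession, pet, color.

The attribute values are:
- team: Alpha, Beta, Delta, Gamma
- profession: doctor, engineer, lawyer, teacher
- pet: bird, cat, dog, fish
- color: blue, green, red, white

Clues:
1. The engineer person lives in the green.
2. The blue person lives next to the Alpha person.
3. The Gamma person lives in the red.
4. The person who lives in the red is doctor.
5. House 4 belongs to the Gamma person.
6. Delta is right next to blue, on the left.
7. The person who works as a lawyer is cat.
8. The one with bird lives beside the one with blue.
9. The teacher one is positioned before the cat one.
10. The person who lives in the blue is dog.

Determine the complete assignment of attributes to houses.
Solution:

House | Team | Profession | Pet | Color
---------------------------------------
  1   | Delta | engineer | bird | green
  2   | Beta | teacher | dog | blue
  3   | Alpha | lawyer | cat | white
  4   | Gamma | doctor | fish | red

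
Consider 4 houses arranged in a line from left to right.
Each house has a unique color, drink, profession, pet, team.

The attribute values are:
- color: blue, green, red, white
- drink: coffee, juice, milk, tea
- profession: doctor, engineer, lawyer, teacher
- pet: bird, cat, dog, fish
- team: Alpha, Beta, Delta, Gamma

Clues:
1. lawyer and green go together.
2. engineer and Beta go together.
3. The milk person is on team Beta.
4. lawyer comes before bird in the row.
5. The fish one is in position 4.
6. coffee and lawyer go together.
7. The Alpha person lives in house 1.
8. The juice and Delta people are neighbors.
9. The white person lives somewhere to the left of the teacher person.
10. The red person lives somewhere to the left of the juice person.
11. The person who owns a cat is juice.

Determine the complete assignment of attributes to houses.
Solution:

House | Color | Drink | Profession | Pet | Team
-----------------------------------------------
  1   | green | coffee | lawyer | dog | Alpha
  2   | red | milk | engineer | bird | Beta
  3   | white | juice | doctor | cat | Gamma
  4   | blue | tea | teacher | fish | Delta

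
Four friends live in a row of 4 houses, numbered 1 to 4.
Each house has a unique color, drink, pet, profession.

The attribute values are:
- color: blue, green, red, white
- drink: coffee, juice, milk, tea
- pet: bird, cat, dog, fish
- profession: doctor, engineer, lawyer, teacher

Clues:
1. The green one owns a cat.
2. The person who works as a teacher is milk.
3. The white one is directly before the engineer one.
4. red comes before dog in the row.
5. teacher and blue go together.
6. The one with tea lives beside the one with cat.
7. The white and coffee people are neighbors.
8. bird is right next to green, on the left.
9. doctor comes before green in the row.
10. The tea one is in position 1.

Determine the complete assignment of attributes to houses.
Solution:

House | Color | Drink | Pet | Profession
----------------------------------------
  1   | white | tea | bird | doctor
  2   | green | coffee | cat | engineer
  3   | red | juice | fish | lawyer
  4   | blue | milk | dog | teacher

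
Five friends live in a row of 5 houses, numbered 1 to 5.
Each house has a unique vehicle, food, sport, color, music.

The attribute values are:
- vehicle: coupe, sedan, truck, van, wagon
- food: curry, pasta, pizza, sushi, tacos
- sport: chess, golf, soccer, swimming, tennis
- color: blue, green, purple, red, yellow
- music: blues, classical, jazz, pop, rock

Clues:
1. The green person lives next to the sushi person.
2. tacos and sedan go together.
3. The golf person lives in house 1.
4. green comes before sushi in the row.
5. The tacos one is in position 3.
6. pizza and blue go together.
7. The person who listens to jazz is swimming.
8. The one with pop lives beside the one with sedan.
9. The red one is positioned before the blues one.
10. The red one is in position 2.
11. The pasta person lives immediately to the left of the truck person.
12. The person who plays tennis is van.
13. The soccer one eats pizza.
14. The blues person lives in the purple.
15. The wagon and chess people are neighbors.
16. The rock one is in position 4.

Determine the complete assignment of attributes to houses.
Solution:

House | Vehicle | Food | Sport | Color | Music
----------------------------------------------
  1   | wagon | pasta | golf | green | classical
  2   | truck | sushi | chess | red | pop
  3   | sedan | tacos | swimming | yellow | jazz
  4   | coupe | pizza | soccer | blue | rock
  5   | van | curry | tennis | purple | blues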